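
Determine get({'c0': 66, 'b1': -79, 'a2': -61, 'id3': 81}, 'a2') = -61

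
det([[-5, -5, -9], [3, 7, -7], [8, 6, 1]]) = (1)*(-5)*det([[7, -7], [6, 1]]) + (-1)*(-5)*det([[3, -7], [8, 1]]) + (1)*(-9)*det([[3, 7], [8, 6]])
= -245 + 295 + 342
= 392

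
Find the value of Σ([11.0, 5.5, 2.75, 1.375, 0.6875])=21.3125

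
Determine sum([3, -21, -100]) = 3 + (-21) + (-100)
= -118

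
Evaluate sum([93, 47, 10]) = 93 + 47 + 10
= 150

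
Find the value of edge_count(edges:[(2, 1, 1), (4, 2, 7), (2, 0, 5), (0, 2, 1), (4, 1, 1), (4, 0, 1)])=6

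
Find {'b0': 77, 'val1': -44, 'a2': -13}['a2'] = -13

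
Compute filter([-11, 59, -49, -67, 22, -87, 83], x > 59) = [83]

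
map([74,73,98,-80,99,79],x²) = (74)²=5476, (73)²=5329, (98)²=9604, (-80)²=6400, (99)²=9801, (79)²=6241
= [5476, 5329, 9604, 6400, 9801, 6241]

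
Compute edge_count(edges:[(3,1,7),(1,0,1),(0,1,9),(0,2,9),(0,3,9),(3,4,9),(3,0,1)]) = 7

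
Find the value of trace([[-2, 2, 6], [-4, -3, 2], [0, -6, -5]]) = diagonal: (-2) + (-3) + (-5)
= -10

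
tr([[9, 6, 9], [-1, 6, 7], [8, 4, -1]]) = 14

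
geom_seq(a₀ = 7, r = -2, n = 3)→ [7, -14, 28]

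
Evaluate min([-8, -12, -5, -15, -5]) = -15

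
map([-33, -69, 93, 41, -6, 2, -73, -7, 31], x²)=(-33)²=1089, (-69)²=4761, (93)²=8649, (41)²=1681, (-6)²=36, (2)²=4, (-73)²=5329, (-7)²=49, (31)²=961
= [1089, 4761, 8649, 1681, 36, 4, 5329, 49, 961]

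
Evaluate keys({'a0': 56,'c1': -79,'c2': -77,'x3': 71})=['a0', 'c1', 'c2', 'x3']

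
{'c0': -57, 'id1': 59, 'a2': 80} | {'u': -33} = {'c0': -57, 'id1': 59, 'a2': 80, 'u': -33}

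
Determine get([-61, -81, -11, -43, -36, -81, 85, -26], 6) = 85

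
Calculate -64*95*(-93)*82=46366080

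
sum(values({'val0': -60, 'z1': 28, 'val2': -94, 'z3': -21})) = -147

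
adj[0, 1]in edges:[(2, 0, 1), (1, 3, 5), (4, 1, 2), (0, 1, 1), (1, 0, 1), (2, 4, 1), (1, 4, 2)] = 1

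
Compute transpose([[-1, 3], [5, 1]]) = [[-1, 5], [3, 1]]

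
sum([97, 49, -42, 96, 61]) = 97 + 49 + (-42) + 96 + 61
= 261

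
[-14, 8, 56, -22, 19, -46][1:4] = [8, 56, -22]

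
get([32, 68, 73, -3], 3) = -3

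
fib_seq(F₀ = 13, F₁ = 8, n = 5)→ [13, 8, 21, 29, 50]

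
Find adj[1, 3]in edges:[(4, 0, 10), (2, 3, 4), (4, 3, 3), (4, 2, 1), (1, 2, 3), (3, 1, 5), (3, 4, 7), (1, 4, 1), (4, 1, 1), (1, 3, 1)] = 1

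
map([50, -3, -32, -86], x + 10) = [60, 7, -22, -76]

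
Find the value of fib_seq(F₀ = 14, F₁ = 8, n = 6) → F_2 = F_1 + F_0 = 22
F_3 = F_2 + F_1 = 30
F_4 = F_3 + F_2 = 52
...
= [14, 8, 22, 30, 52, 82]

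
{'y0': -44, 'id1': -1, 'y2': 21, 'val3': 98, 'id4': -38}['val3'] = 98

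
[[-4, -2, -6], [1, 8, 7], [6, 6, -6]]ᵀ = [[-4, 1, 6], [-2, 8, 6], [-6, 7, -6]]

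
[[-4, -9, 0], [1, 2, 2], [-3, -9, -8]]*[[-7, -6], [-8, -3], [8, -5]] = [[100, 51], [-7, -22], [29, 85]]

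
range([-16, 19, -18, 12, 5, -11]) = 37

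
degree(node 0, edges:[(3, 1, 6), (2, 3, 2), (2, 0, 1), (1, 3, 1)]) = incident: (2,0)
= 1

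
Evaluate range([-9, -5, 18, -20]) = 38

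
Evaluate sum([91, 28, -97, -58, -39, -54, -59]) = 91 + 28 + (-97) + (-58) + (-39) + (-54) + (-59)
= -188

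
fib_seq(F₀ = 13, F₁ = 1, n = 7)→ F_2 = F_1 + F_0 = 14
F_3 = F_2 + F_1 = 15
F_4 = F_3 + F_2 = 29
...
= [13, 1, 14, 15, 29, 44, 73]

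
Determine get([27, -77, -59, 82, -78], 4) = -78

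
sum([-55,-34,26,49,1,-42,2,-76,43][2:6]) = slice → [26, 49, 1, -42]
26 + 49 + 1 + (-42)
= 34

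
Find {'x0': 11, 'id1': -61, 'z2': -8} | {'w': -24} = {'x0': 11, 'id1': -61, 'z2': -8, 'w': -24}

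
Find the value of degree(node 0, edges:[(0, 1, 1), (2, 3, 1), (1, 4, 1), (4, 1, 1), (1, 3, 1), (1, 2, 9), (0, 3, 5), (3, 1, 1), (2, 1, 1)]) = incident: (0,1), (0,3)
= 2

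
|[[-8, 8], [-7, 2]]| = (-8)*(2) - (8)*(-7)
= 40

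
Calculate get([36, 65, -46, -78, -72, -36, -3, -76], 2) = -46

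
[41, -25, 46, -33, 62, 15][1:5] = [-25, 46, -33, 62]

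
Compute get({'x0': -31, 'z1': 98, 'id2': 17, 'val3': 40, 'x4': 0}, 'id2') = 17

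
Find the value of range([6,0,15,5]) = 15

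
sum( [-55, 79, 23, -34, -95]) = -82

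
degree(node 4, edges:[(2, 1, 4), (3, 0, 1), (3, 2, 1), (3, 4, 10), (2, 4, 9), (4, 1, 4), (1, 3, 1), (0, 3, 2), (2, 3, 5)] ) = incident: (3,4), (2,4), (4,1)
= 3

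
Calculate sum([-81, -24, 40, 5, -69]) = (-81) + (-24) + 40 + 5 + (-69)
= -129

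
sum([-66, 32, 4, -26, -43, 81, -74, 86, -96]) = -102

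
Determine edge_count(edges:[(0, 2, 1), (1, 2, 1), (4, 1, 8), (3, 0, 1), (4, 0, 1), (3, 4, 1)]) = 6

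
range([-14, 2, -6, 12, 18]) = 32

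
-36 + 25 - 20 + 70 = 39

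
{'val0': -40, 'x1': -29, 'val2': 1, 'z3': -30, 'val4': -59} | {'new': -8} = {'val0': -40, 'x1': -29, 'val2': 1, 'z3': -30, 'val4': -59, 'new': -8}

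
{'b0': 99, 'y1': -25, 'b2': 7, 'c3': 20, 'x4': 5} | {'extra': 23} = {'b0': 99, 'y1': -25, 'b2': 7, 'c3': 20, 'x4': 5, 'extra': 23}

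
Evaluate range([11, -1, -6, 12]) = 18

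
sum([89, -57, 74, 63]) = 169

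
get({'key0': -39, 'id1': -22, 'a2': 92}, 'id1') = -22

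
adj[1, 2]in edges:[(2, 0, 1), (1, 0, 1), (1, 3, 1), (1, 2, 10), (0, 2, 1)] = 10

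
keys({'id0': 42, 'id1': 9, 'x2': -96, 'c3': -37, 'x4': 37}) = ['id0', 'id1', 'x2', 'c3', 'x4']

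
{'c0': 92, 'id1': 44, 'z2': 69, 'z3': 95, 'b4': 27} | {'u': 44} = {'c0': 92, 'id1': 44, 'z2': 69, 'z3': 95, 'b4': 27, 'u': 44}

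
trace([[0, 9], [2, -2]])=diagonal: 0 + (-2)
= -2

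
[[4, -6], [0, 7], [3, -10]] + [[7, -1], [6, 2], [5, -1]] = [[11, -7], [6, 9], [8, -11]]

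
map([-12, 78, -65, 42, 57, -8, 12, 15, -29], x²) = [144, 6084, 4225, 1764, 3249, 64, 144, 225, 841]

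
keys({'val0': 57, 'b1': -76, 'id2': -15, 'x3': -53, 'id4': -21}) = ['val0', 'b1', 'id2', 'x3', 'id4']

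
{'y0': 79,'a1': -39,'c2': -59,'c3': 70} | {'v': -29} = {'y0': 79, 'a1': -39, 'c2': -59, 'c3': 70, 'v': -29}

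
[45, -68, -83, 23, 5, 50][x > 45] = [50]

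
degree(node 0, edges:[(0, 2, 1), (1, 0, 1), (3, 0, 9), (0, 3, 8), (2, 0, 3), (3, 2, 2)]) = 5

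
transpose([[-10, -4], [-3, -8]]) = [[-10, -3], [-4, -8]]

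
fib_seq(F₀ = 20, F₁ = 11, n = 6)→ F_2 = F_1 + F_0 = 31
F_3 = F_2 + F_1 = 42
F_4 = F_3 + F_2 = 73
...
= [20, 11, 31, 42, 73, 115]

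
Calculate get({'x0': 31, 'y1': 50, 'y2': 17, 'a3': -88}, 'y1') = 50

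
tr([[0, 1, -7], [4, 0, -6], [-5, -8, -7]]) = -7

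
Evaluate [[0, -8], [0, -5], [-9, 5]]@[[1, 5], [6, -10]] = [[-48, 80], [-30, 50], [21, -95]]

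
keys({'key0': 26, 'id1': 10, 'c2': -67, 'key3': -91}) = ['key0', 'id1', 'c2', 'key3']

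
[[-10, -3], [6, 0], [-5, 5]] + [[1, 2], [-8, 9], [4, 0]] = [[-9, -1], [-2, 9], [-1, 5]]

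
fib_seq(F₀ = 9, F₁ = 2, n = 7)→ [9, 2, 11, 13, 24, 37, 61]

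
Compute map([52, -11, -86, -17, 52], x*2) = 52*2=104, -11*2=-22, -86*2=-172, -17*2=-34, 52*2=104
= [104, -22, -172, -34, 104]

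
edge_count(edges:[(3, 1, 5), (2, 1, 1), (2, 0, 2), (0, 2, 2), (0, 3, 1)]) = 5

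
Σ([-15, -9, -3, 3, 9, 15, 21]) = (-15) + (-9) + (-3) + 3 + 9 + 15 + 21
= 21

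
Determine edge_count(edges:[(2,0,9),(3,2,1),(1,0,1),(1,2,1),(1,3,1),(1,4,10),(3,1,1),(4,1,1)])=8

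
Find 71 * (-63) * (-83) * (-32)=-11880288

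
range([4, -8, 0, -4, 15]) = 23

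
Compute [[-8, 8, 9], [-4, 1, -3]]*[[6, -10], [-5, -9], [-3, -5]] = [[-115, -37], [-20, 46]]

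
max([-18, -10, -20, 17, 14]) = 17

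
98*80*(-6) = -47040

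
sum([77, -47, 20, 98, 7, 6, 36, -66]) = 131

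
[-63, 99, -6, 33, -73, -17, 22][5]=-17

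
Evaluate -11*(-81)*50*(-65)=-2895750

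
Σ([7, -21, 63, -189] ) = 7 + -21 + 63 + -189
= -140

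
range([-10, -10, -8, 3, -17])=20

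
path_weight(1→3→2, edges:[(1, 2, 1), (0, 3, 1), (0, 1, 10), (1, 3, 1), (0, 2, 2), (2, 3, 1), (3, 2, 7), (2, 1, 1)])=8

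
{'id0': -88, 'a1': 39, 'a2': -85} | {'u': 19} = {'id0': -88, 'a1': 39, 'a2': -85, 'u': 19}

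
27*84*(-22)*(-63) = 3143448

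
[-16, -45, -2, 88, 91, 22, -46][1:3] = [-45, -2]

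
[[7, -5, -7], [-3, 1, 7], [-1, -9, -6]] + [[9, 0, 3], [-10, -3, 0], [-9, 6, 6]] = [[16, -5, -4], [-13, -2, 7], [-10, -3, 0]]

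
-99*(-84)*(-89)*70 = -51808680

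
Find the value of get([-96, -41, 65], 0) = -96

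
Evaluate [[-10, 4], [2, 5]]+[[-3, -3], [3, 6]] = [[-13, 1], [5, 11]]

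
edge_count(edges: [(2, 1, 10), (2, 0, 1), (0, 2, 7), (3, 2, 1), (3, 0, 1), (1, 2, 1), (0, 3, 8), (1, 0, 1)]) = 8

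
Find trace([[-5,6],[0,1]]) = diagonal: (-5) + 1
= -4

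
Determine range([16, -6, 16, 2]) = 22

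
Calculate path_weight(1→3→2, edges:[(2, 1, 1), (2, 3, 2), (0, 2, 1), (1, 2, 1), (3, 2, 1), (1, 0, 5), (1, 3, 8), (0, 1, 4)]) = 9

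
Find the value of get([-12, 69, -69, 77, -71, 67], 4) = -71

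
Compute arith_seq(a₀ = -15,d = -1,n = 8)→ [-15, -16, -17, -18, -19, -20, -21, -22]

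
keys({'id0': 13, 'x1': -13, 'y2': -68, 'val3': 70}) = ['id0', 'x1', 'y2', 'val3']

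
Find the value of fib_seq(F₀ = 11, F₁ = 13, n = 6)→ F_2 = F_1 + F_0 = 24
F_3 = F_2 + F_1 = 37
F_4 = F_3 + F_2 = 61
...
= [11, 13, 24, 37, 61, 98]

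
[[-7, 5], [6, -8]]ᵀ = [[-7, 6], [5, -8]]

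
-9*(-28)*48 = 12096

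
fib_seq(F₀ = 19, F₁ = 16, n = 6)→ F_2 = F_1 + F_0 = 35
F_3 = F_2 + F_1 = 51
F_4 = F_3 + F_2 = 86
...
= [19, 16, 35, 51, 86, 137]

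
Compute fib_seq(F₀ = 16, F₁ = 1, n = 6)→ [16, 1, 17, 18, 35, 53]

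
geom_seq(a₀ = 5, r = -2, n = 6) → [5, -10, 20, -40, 80, -160]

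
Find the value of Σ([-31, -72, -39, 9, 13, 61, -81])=-140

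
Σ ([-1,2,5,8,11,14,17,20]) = 76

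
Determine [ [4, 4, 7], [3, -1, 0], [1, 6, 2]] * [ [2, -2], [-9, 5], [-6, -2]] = C[0][0] = (4)*(2) + (4)*(-9) + (7)*(-6) = -70
C[0][1] = (4)*(-2) + (4)*(5) + (7)*(-2) = -2
C[1][0] = (3)*(2) + (-1)*(-9) + (0)*(-6) = 15
C[1][1] = (3)*(-2) + (-1)*(5) + (0)*(-2) = -11
C[2][0] = (1)*(2) + (6)*(-9) + (2)*(-6) = -64
C[2][1] = (1)*(-2) + (6)*(5) + (2)*(-2) = 24
= [[-70, -2], [15, -11], [-64, 24]]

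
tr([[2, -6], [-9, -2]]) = diagonal: 2 + (-2)
= 0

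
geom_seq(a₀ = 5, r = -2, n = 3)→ a_0 = 5*(-2)^0 = 5
a_1 = 5*(-2)^1 = -10
a_2 = 5*(-2)^2 = 20
= [5, -10, 20]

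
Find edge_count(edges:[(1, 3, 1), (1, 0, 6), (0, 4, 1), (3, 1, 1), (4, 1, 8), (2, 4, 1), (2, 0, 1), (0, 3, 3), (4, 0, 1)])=9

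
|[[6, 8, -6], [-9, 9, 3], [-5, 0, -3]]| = -768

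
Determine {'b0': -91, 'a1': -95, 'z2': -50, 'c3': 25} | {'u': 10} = {'b0': -91, 'a1': -95, 'z2': -50, 'c3': 25, 'u': 10}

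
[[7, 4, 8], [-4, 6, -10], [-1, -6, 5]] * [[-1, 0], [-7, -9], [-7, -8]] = [[-91, -100], [32, 26], [8, 14]]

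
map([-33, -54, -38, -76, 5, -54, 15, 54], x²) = [1089, 2916, 1444, 5776, 25, 2916, 225, 2916]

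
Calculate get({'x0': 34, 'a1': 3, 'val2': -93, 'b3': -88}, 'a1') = 3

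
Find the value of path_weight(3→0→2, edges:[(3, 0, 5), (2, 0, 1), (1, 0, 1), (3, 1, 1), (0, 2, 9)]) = w(3→0)=5 + w(0→2)=9
= 14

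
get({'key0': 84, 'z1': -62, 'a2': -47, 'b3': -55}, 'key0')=84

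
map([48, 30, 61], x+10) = 48+10=58, 30+10=40, 61+10=71
= [58, 40, 71]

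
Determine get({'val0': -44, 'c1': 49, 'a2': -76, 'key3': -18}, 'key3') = -18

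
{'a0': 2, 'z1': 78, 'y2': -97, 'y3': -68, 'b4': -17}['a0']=2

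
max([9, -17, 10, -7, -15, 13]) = 13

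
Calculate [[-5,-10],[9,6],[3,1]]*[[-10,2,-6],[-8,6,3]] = [[130, -70, 0], [-138, 54, -36], [-38, 12, -15]]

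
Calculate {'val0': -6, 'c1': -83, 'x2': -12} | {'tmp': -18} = {'val0': -6, 'c1': -83, 'x2': -12, 'tmp': -18}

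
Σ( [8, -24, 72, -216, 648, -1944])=8 + -24 + 72 + -216 + 648 + -1944
= -1456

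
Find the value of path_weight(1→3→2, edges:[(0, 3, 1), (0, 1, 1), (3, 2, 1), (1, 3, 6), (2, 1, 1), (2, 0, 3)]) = w(1→3)=6 + w(3→2)=1
= 7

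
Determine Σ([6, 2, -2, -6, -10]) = 6 + 2 + (-2) + (-6) + (-10)
= -10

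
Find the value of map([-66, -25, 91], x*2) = [-132, -50, 182]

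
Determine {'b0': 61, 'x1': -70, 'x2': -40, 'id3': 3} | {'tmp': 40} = {'b0': 61, 'x1': -70, 'x2': -40, 'id3': 3, 'tmp': 40}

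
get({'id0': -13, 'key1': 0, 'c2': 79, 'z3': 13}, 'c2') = 79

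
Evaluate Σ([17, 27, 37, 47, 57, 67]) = 17 + 27 + 37 + 47 + 57 + 67
= 252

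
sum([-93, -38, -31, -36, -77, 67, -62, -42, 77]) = (-93) + (-38) + (-31) + (-36) + (-77) + 67 + (-62) + (-42) + 77
= -235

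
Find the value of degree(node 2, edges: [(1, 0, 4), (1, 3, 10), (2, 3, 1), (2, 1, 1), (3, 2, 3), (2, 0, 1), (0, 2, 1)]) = 5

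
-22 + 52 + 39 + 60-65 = 64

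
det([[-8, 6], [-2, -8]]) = (-8)*(-8) - (6)*(-2)
= 76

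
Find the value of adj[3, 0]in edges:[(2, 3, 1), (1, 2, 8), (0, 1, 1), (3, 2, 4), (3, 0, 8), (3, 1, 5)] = 8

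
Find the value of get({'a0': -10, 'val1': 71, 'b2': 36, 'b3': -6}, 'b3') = -6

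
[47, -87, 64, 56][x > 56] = keep x where x > 56: 47✗, -87✗, 64✓, 56✗
= [64]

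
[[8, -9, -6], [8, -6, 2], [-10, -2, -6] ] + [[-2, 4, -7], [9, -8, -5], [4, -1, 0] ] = [[6, -5, -13], [17, -14, -3], [-6, -3, -6]]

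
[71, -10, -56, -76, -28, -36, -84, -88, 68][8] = 68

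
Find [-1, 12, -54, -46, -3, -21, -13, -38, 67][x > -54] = keep x where x > -54: -1✓, 12✓, -54✗, -46✓, -3✓, -21✓, -13✓, -38✓, 67✓
= [-1, 12, -46, -3, -21, -13, -38, 67]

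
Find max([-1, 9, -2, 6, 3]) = 9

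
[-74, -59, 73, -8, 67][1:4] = [-59, 73, -8]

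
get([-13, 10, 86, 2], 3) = 2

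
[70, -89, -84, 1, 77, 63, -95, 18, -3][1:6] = [-89, -84, 1, 77, 63]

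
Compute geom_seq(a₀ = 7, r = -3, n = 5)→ [7, -21, 63, -189, 567]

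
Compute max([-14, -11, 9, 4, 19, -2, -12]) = 19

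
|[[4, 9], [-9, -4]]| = 65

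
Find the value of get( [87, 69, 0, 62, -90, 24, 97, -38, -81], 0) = 87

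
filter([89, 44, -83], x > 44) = [89]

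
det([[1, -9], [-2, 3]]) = -15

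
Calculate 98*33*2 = 6468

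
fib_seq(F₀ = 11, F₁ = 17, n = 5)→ [11, 17, 28, 45, 73]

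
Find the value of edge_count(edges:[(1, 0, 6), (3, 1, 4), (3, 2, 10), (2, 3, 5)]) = 4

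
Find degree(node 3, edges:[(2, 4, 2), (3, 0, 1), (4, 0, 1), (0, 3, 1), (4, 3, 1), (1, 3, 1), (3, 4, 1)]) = incident: (3,0), (0,3), (4,3), (1,3), (3,4)
= 5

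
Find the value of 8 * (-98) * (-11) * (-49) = -422576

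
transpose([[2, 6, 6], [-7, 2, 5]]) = [[2, -7], [6, 2], [6, 5]]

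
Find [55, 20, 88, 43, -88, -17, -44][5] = -17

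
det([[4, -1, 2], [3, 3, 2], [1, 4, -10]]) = (1)*(4)*det([[3, 2], [4, -10]]) + (-1)*(-1)*det([[3, 2], [1, -10]]) + (1)*(2)*det([[3, 3], [1, 4]])
= -152 + -32 + 18
= -166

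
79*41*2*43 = 278554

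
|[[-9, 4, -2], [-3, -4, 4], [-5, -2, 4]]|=(1)*(-9)*det([[-4, 4], [-2, 4]]) + (-1)*(4)*det([[-3, 4], [-5, 4]]) + (1)*(-2)*det([[-3, -4], [-5, -2]])
= 72 + -32 + 28
= 68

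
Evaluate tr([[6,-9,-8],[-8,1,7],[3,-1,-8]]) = -1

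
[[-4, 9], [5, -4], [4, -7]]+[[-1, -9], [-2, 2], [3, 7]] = [[-5, 0], [3, -2], [7, 0]]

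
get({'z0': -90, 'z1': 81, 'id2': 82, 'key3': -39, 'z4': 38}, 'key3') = -39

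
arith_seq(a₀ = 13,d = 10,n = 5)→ a_0 = 13 + 0*10 = 13
a_1 = 13 + 1*10 = 23
a_2 = 13 + 2*10 = 33
...
= [13, 23, 33, 43, 53]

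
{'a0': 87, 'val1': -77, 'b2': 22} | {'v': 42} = {'a0': 87, 'val1': -77, 'b2': 22, 'v': 42}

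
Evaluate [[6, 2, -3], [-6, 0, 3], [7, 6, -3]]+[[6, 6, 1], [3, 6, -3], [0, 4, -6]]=[[12, 8, -2], [-3, 6, 0], [7, 10, -9]]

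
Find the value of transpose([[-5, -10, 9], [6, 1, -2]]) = [[-5, 6], [-10, 1], [9, -2]]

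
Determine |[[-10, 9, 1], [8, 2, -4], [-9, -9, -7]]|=1274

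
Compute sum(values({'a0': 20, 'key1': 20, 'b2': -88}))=-48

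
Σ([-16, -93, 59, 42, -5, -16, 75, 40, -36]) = (-16) + (-93) + 59 + 42 + (-5) + (-16) + 75 + 40 + (-36)
= 50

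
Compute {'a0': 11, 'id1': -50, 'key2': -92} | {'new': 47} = {'a0': 11, 'id1': -50, 'key2': -92, 'new': 47}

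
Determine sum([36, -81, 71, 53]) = 36 + (-81) + 71 + 53
= 79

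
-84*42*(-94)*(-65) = -21556080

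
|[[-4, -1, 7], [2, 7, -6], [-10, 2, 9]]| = (1)*(-4)*det([[7, -6], [2, 9]]) + (-1)*(-1)*det([[2, -6], [-10, 9]]) + (1)*(7)*det([[2, 7], [-10, 2]])
= -300 + -42 + 518
= 176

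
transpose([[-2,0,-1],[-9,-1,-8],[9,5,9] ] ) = [[-2, -9, 9], [0, -1, 5], [-1, -8, 9]]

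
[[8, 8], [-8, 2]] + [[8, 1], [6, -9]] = [[16, 9], [-2, -7]]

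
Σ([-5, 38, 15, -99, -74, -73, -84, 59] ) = (-5) + 38 + 15 + (-99) + (-74) + (-73) + (-84) + 59
= -223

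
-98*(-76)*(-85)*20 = -12661600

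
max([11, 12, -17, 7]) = 12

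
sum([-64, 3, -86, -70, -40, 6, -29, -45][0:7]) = slice → [-64, 3, -86, -70, -40, 6, -29]
(-64) + 3 + (-86) + (-70) + (-40) + 6 + (-29)
= -280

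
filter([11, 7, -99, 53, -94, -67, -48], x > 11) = [53]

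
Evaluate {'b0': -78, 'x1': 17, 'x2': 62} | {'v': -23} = {'b0': -78, 'x1': 17, 'x2': 62, 'v': -23}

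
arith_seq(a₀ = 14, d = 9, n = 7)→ a_0 = 14 + 0*9 = 14
a_1 = 14 + 1*9 = 23
a_2 = 14 + 2*9 = 32
...
= [14, 23, 32, 41, 50, 59, 68]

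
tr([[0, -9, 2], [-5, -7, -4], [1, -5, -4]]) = diagonal: 0 + (-7) + (-4)
= -11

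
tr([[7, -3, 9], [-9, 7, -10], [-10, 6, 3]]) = diagonal: 7 + 7 + 3
= 17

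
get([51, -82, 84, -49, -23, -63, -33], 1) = -82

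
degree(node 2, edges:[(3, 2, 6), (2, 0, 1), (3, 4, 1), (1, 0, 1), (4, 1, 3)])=2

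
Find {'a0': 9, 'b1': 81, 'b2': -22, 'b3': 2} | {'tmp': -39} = {'a0': 9, 'b1': 81, 'b2': -22, 'b3': 2, 'tmp': -39}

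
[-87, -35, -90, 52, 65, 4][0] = -87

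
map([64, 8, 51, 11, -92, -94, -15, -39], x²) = [4096, 64, 2601, 121, 8464, 8836, 225, 1521]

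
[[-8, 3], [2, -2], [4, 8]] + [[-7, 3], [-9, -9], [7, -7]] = [[-15, 6], [-7, -11], [11, 1]]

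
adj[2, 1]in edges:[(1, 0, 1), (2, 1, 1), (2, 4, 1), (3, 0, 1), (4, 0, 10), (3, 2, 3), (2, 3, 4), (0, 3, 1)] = 1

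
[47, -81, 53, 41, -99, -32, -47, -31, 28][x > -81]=keep x where x > -81: 47✓, -81✗, 53✓, 41✓, -99✗, -32✓, -47✓, -31✓, 28✓
= [47, 53, 41, -32, -47, -31, 28]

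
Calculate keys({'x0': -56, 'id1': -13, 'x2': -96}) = ['x0', 'id1', 'x2']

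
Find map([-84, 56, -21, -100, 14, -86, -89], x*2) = -84*2=-168, 56*2=112, -21*2=-42, -100*2=-200, 14*2=28, -86*2=-172, -89*2=-178
= [-168, 112, -42, -200, 28, -172, -178]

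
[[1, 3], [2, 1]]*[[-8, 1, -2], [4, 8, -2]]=[[4, 25, -8], [-12, 10, -6]]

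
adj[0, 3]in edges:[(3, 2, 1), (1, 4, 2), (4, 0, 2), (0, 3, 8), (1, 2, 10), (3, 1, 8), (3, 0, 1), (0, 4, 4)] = 8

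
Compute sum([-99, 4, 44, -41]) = -92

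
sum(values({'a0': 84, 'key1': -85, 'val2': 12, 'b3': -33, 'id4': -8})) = -30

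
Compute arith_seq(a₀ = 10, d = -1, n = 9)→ a_0 = 10 + 0*-1 = 10
a_1 = 10 + 1*-1 = 9
a_2 = 10 + 2*-1 = 8
...
= [10, 9, 8, 7, 6, 5, 4, 3, 2]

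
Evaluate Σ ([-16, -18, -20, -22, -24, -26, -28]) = -154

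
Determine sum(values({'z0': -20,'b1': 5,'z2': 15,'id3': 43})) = (-20) + 5 + 15 + 43
= 43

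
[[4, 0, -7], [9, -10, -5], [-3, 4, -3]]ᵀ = [[4, 9, -3], [0, -10, 4], [-7, -5, -3]]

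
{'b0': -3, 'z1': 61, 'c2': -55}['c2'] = -55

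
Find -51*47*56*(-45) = 6040440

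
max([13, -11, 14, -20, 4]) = 14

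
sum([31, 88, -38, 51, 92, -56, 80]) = 248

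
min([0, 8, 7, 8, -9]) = -9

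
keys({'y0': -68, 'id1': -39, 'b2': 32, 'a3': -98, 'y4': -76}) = ['y0', 'id1', 'b2', 'a3', 'y4']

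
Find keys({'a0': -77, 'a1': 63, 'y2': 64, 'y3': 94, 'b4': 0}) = ['a0', 'a1', 'y2', 'y3', 'b4']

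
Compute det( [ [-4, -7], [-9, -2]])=(-4)*(-2) - (-7)*(-9)
= -55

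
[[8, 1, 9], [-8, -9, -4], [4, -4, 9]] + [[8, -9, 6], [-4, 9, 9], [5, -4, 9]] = [[16, -8, 15], [-12, 0, 5], [9, -8, 18]]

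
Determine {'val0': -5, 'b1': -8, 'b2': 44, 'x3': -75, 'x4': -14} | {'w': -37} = {'val0': -5, 'b1': -8, 'b2': 44, 'x3': -75, 'x4': -14, 'w': -37}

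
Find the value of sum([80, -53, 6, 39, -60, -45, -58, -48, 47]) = 80 + (-53) + 6 + 39 + (-60) + (-45) + (-58) + (-48) + 47
= -92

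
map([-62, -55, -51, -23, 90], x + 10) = -62+10=-52, -55+10=-45, -51+10=-41, -23+10=-13, 90+10=100
= [-52, -45, -41, -13, 100]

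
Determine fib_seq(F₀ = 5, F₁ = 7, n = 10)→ [5, 7, 12, 19, 31, 50, 81, 131, 212, 343]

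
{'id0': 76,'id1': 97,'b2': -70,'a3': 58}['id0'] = 76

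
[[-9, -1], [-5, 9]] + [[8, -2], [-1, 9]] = [[-1, -3], [-6, 18]]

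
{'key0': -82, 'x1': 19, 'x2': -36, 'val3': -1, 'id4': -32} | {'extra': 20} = {'key0': -82, 'x1': 19, 'x2': -36, 'val3': -1, 'id4': -32, 'extra': 20}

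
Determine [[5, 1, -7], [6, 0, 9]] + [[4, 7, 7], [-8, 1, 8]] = [[9, 8, 0], [-2, 1, 17]]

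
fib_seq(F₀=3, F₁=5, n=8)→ F_2 = F_1 + F_0 = 8
F_3 = F_2 + F_1 = 13
F_4 = F_3 + F_2 = 21
...
= [3, 5, 8, 13, 21, 34, 55, 89]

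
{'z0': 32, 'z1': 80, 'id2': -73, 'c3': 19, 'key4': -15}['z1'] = 80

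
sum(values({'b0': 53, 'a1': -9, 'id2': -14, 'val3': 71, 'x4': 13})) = 114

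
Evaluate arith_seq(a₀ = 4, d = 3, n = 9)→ a_0 = 4 + 0*3 = 4
a_1 = 4 + 1*3 = 7
a_2 = 4 + 2*3 = 10
...
= [4, 7, 10, 13, 16, 19, 22, 25, 28]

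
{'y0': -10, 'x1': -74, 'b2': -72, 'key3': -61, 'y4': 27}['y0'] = -10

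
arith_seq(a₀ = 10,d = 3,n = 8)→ a_0 = 10 + 0*3 = 10
a_1 = 10 + 1*3 = 13
a_2 = 10 + 2*3 = 16
...
= [10, 13, 16, 19, 22, 25, 28, 31]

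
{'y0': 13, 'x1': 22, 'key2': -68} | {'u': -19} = {'y0': 13, 'x1': 22, 'key2': -68, 'u': -19}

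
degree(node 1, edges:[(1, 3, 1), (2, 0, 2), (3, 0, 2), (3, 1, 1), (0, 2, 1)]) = incident: (1,3), (3,1)
= 2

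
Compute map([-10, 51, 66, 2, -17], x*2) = -10*2=-20, 51*2=102, 66*2=132, 2*2=4, -17*2=-34
= [-20, 102, 132, 4, -34]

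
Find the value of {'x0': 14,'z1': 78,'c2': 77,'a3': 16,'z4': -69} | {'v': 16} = {'x0': 14, 'z1': 78, 'c2': 77, 'a3': 16, 'z4': -69, 'v': 16}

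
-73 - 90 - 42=-205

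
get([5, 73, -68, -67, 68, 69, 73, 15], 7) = 15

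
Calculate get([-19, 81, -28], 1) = 81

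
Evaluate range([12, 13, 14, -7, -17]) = 31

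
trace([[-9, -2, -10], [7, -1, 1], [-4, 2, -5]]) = diagonal: (-9) + (-1) + (-5)
= -15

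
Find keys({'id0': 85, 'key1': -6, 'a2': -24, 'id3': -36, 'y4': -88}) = ['id0', 'key1', 'a2', 'id3', 'y4']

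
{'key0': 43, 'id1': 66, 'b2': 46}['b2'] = 46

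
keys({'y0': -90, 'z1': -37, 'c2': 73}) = ['y0', 'z1', 'c2']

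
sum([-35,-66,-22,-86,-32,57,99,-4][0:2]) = -101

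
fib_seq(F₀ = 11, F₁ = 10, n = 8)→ F_2 = F_1 + F_0 = 21
F_3 = F_2 + F_1 = 31
F_4 = F_3 + F_2 = 52
...
= [11, 10, 21, 31, 52, 83, 135, 218]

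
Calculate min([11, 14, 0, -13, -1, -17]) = -17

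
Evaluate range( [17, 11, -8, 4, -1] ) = 25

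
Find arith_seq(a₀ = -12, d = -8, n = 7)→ a_0 = -12 + 0*-8 = -12
a_1 = -12 + 1*-8 = -20
a_2 = -12 + 2*-8 = -28
...
= [-12, -20, -28, -36, -44, -52, -60]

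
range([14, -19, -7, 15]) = 34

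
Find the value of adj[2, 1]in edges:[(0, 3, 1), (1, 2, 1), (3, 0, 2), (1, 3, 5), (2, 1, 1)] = 1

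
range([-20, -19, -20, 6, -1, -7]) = 26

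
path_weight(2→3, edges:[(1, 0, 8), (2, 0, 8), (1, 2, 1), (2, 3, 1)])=1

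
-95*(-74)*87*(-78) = -47705580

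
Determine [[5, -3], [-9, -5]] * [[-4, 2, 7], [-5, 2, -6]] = C[0][0] = (5)*(-4) + (-3)*(-5) = -5
C[0][1] = (5)*(2) + (-3)*(2) = 4
C[0][2] = (5)*(7) + (-3)*(-6) = 53
C[1][0] = (-9)*(-4) + (-5)*(-5) = 61
C[1][1] = (-9)*(2) + (-5)*(2) = -28
C[1][2] = (-9)*(7) + (-5)*(-6) = -33
= [[-5, 4, 53], [61, -28, -33]]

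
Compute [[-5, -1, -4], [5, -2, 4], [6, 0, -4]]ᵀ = [[-5, 5, 6], [-1, -2, 0], [-4, 4, -4]]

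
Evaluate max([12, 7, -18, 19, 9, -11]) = 19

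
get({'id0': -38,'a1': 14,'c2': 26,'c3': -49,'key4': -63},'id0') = -38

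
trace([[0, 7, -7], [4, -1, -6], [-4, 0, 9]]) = diagonal: 0 + (-1) + 9
= 8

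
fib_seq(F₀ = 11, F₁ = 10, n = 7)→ [11, 10, 21, 31, 52, 83, 135]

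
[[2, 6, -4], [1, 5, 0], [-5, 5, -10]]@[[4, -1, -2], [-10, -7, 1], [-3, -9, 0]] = [[-40, -8, 2], [-46, -36, 3], [-40, 60, 15]]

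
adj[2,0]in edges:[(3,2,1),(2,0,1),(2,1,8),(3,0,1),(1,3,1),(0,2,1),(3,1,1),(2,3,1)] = 1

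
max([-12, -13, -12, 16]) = 16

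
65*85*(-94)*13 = -6751550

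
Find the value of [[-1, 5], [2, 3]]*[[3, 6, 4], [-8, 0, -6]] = C[0][0] = (-1)*(3) + (5)*(-8) = -43
C[0][1] = (-1)*(6) + (5)*(0) = -6
C[0][2] = (-1)*(4) + (5)*(-6) = -34
C[1][0] = (2)*(3) + (3)*(-8) = -18
C[1][1] = (2)*(6) + (3)*(0) = 12
C[1][2] = (2)*(4) + (3)*(-6) = -10
= [[-43, -6, -34], [-18, 12, -10]]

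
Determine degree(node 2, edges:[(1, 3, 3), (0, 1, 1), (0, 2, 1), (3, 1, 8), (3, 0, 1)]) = incident: (0,2)
= 1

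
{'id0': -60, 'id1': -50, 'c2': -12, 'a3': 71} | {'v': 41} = {'id0': -60, 'id1': -50, 'c2': -12, 'a3': 71, 'v': 41}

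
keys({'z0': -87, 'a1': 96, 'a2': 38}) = ['z0', 'a1', 'a2']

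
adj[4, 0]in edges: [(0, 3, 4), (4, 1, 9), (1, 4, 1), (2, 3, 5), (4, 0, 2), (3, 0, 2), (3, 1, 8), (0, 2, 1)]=2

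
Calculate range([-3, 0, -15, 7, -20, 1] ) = 27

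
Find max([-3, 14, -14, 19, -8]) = 19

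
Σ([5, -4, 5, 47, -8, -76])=5 + (-4) + 5 + 47 + (-8) + (-76)
= -31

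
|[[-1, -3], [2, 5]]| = 1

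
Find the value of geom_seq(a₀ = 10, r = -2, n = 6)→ a_0 = 10*(-2)^0 = 10
a_1 = 10*(-2)^1 = -20
a_2 = 10*(-2)^2 = 40
...
= [10, -20, 40, -80, 160, -320]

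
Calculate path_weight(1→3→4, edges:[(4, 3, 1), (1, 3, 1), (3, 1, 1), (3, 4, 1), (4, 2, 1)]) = w(1→3)=1 + w(3→4)=1
= 2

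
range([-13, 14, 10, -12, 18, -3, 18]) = 31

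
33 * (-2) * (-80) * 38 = 200640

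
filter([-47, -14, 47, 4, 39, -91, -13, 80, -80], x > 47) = keep x where x > 47: -47✗, -14✗, 47✗, 4✗, 39✗, -91✗, -13✗, 80✓, -80✗
= [80]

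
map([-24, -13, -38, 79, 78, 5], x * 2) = [-48, -26, -76, 158, 156, 10]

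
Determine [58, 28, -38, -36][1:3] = [28, -38]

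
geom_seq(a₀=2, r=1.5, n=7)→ [2.0, 3.0, 4.5, 6.75, 10.125, 15.1875, 22.78125]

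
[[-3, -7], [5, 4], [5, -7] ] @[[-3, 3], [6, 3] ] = [[-33, -30], [9, 27], [-57, -6]]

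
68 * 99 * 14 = 94248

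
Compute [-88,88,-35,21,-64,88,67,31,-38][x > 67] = [88, 88]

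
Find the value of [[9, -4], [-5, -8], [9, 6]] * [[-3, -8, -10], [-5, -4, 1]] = C[0][0] = (9)*(-3) + (-4)*(-5) = -7
C[0][1] = (9)*(-8) + (-4)*(-4) = -56
C[0][2] = (9)*(-10) + (-4)*(1) = -94
C[1][0] = (-5)*(-3) + (-8)*(-5) = 55
C[1][1] = (-5)*(-8) + (-8)*(-4) = 72
C[1][2] = (-5)*(-10) + (-8)*(1) = 42
... (3 more cells)
= [[-7, -56, -94], [55, 72, 42], [-57, -96, -84]]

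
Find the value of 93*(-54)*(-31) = 155682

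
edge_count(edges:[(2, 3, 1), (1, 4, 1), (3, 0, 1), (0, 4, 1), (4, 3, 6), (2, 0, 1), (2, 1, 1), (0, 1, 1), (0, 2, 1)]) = 9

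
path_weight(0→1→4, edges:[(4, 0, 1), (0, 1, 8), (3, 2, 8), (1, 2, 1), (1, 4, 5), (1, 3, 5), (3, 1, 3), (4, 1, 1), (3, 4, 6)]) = 13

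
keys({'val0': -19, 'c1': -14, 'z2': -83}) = ['val0', 'c1', 'z2']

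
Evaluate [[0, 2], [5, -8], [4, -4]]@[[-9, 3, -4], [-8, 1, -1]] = [[-16, 2, -2], [19, 7, -12], [-4, 8, -12]]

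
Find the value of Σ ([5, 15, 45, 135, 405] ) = 605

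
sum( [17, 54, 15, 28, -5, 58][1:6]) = 150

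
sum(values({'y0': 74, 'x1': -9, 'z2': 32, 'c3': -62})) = 74 + (-9) + 32 + (-62)
= 35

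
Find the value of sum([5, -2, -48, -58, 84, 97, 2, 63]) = 5 + (-2) + (-48) + (-58) + 84 + 97 + 2 + 63
= 143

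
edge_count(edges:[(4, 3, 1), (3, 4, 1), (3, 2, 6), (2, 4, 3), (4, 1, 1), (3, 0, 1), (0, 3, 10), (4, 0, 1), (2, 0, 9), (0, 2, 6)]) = 10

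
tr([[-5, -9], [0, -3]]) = diagonal: (-5) + (-3)
= -8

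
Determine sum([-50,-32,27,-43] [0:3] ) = slice → [-50, -32, 27]
(-50) + (-32) + 27
= -55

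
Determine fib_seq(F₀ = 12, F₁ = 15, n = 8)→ [12, 15, 27, 42, 69, 111, 180, 291]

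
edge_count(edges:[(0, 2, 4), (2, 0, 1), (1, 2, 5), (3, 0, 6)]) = 4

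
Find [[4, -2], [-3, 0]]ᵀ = [[4, -3], [-2, 0]]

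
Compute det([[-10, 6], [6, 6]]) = -96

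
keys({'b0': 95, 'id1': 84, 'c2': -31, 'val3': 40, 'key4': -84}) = ['b0', 'id1', 'c2', 'val3', 'key4']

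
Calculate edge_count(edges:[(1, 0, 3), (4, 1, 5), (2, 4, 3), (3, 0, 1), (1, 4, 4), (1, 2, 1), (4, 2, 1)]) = 7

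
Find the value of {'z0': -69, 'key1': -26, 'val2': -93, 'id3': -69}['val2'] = -93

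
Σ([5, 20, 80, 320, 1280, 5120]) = 5 + 20 + 80 + 320 + 1280 + 5120
= 6825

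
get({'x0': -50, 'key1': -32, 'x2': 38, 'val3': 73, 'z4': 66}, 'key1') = -32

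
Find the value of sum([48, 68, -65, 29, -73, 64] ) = 71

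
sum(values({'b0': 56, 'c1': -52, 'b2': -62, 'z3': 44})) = 56 + (-52) + (-62) + 44
= -14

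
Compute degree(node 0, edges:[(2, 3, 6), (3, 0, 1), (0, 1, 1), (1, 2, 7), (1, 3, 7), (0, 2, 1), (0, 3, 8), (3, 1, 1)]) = incident: (3,0), (0,1), (0,2), (0,3)
= 4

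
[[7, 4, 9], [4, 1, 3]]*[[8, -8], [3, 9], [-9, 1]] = [[-13, -11], [8, -20]]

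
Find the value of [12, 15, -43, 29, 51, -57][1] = 15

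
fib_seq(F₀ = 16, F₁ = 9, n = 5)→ [16, 9, 25, 34, 59]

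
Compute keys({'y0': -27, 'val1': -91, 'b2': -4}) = ['y0', 'val1', 'b2']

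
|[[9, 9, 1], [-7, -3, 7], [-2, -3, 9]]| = 402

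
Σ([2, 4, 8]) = 2 + 4 + 8
= 14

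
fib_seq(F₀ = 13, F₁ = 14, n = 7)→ [13, 14, 27, 41, 68, 109, 177]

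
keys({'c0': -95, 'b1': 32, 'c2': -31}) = ['c0', 'b1', 'c2']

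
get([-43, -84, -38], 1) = -84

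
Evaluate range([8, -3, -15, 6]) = 23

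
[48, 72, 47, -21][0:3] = [48, 72, 47]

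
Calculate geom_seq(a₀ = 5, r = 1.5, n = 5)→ a_0 = 5*1.5^0 = 5.0
a_1 = 5*1.5^1 = 7.5
a_2 = 5*1.5^2 = 11.25
...
= [5.0, 7.5, 11.25, 16.875, 25.3125]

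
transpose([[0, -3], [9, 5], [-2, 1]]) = [[0, 9, -2], [-3, 5, 1]]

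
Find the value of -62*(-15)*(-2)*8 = -14880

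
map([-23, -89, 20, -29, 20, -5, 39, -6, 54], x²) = [529, 7921, 400, 841, 400, 25, 1521, 36, 2916]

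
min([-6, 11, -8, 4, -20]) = -20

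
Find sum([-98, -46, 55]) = (-98) + (-46) + 55
= -89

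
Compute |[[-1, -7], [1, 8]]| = (-1)*(8) - (-7)*(1)
= -1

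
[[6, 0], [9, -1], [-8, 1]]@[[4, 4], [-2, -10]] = [[24, 24], [38, 46], [-34, -42]]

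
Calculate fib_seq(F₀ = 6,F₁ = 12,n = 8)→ F_2 = F_1 + F_0 = 18
F_3 = F_2 + F_1 = 30
F_4 = F_3 + F_2 = 48
...
= [6, 12, 18, 30, 48, 78, 126, 204]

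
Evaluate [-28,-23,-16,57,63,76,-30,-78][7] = -78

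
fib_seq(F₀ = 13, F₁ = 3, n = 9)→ [13, 3, 16, 19, 35, 54, 89, 143, 232]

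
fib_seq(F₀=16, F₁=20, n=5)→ [16, 20, 36, 56, 92]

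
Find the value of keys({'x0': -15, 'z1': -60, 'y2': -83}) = ['x0', 'z1', 'y2']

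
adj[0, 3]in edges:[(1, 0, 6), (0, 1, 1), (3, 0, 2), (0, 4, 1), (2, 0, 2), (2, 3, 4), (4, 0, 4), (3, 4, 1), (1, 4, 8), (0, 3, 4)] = 4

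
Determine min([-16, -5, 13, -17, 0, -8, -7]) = -17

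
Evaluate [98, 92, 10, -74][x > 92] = keep x where x > 92: 98✓, 92✗, 10✗, -74✗
= [98]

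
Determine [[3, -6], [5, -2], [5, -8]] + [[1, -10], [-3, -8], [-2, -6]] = [[4, -16], [2, -10], [3, -14]]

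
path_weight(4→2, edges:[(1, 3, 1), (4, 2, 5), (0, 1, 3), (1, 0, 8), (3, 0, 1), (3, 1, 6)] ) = w(4→2)=5
= 5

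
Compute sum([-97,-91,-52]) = (-97) + (-91) + (-52)
= -240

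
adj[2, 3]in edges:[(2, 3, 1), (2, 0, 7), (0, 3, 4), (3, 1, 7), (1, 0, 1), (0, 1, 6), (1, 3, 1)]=1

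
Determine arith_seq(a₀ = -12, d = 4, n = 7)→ a_0 = -12 + 0*4 = -12
a_1 = -12 + 1*4 = -8
a_2 = -12 + 2*4 = -4
...
= [-12, -8, -4, 0, 4, 8, 12]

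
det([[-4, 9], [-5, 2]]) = (-4)*(2) - (9)*(-5)
= 37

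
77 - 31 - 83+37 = 0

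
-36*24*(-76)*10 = 656640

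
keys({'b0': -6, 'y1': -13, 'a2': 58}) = ['b0', 'y1', 'a2']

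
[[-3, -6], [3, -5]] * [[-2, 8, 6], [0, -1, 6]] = [[6, -18, -54], [-6, 29, -12]]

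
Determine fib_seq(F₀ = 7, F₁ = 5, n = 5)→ F_2 = F_1 + F_0 = 12
F_3 = F_2 + F_1 = 17
F_4 = F_3 + F_2 = 29
= [7, 5, 12, 17, 29]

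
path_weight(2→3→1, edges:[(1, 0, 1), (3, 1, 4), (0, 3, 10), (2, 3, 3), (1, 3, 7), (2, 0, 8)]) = w(2→3)=3 + w(3→1)=4
= 7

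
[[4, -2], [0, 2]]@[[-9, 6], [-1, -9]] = C[0][0] = (4)*(-9) + (-2)*(-1) = -34
C[0][1] = (4)*(6) + (-2)*(-9) = 42
C[1][0] = (0)*(-9) + (2)*(-1) = -2
C[1][1] = (0)*(6) + (2)*(-9) = -18
= [[-34, 42], [-2, -18]]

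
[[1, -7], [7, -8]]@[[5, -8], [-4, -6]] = [[33, 34], [67, -8]]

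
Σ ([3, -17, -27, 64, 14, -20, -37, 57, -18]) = 19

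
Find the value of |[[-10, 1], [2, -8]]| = 78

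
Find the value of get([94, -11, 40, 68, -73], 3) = 68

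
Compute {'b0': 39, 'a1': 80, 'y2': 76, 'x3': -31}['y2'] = 76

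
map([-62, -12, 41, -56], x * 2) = -62*2=-124, -12*2=-24, 41*2=82, -56*2=-112
= [-124, -24, 82, -112]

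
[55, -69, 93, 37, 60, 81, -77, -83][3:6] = [37, 60, 81]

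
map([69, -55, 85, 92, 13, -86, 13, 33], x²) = (69)²=4761, (-55)²=3025, (85)²=7225, (92)²=8464, (13)²=169, (-86)²=7396, (13)²=169, (33)²=1089
= [4761, 3025, 7225, 8464, 169, 7396, 169, 1089]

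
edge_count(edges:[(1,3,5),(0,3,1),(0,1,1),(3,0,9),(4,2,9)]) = 5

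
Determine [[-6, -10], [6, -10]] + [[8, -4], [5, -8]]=[[2, -14], [11, -18]]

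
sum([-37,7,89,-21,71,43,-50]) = (-37) + 7 + 89 + (-21) + 71 + 43 + (-50)
= 102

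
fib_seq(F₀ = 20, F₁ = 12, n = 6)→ F_2 = F_1 + F_0 = 32
F_3 = F_2 + F_1 = 44
F_4 = F_3 + F_2 = 76
...
= [20, 12, 32, 44, 76, 120]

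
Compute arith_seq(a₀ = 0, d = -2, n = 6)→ a_0 = 0 + 0*-2 = 0
a_1 = 0 + 1*-2 = -2
a_2 = 0 + 2*-2 = -4
...
= [0, -2, -4, -6, -8, -10]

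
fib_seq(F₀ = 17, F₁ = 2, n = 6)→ F_2 = F_1 + F_0 = 19
F_3 = F_2 + F_1 = 21
F_4 = F_3 + F_2 = 40
...
= [17, 2, 19, 21, 40, 61]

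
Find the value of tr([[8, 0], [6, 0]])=8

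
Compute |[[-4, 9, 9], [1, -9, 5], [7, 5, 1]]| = (1)*(-4)*det([[-9, 5], [5, 1]]) + (-1)*(9)*det([[1, 5], [7, 1]]) + (1)*(9)*det([[1, -9], [7, 5]])
= 136 + 306 + 612
= 1054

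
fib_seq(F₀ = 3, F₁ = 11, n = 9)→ F_2 = F_1 + F_0 = 14
F_3 = F_2 + F_1 = 25
F_4 = F_3 + F_2 = 39
...
= [3, 11, 14, 25, 39, 64, 103, 167, 270]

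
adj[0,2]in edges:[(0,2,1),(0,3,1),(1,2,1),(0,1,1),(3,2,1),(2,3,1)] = 1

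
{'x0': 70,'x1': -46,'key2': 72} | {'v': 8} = {'x0': 70, 'x1': -46, 'key2': 72, 'v': 8}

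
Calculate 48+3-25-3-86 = -63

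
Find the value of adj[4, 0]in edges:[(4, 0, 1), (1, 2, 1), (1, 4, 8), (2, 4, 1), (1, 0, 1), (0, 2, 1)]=1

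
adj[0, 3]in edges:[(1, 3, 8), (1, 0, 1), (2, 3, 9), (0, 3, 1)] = 1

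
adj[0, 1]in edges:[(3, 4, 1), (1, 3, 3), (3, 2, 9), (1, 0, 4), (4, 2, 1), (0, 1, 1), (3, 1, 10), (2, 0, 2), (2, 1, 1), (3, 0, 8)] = 1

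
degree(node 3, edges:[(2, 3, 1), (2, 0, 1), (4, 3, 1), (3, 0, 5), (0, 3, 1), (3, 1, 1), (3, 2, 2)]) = incident: (2,3), (4,3), (3,0), (0,3), (3,1), (3,2)
= 6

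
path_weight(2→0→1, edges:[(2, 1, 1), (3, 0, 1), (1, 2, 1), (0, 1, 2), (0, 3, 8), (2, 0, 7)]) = 9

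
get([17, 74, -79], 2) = -79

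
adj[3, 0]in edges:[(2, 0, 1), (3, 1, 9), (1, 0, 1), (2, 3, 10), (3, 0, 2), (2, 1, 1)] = 2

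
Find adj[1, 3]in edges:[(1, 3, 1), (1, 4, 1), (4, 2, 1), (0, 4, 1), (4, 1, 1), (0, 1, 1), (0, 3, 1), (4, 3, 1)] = 1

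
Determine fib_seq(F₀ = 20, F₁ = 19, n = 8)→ F_2 = F_1 + F_0 = 39
F_3 = F_2 + F_1 = 58
F_4 = F_3 + F_2 = 97
...
= [20, 19, 39, 58, 97, 155, 252, 407]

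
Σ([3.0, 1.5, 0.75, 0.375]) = 5.625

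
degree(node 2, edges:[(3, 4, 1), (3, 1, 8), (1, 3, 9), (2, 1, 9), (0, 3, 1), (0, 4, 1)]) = incident: (2,1)
= 1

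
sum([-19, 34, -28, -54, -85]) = (-19) + 34 + (-28) + (-54) + (-85)
= -152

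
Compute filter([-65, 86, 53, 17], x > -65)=[86, 53, 17]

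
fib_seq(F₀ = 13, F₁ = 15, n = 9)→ [13, 15, 28, 43, 71, 114, 185, 299, 484]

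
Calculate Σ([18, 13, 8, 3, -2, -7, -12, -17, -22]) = 18 + 13 + 8 + 3 + (-2) + (-7) + (-12) + (-17) + (-22)
= -18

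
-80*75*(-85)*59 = 30090000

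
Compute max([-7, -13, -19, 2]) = 2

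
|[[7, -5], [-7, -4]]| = -63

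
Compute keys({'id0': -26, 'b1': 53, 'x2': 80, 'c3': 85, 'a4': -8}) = ['id0', 'b1', 'x2', 'c3', 'a4']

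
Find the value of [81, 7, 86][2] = 86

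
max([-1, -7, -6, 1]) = 1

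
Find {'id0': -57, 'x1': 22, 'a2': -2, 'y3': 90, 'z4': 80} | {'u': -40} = {'id0': -57, 'x1': 22, 'a2': -2, 'y3': 90, 'z4': 80, 'u': -40}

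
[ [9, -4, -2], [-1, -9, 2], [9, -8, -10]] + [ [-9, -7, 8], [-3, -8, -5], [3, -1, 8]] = [[0, -11, 6], [-4, -17, -3], [12, -9, -2]]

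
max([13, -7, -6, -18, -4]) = 13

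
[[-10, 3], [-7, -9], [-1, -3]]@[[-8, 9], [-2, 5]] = C[0][0] = (-10)*(-8) + (3)*(-2) = 74
C[0][1] = (-10)*(9) + (3)*(5) = -75
C[1][0] = (-7)*(-8) + (-9)*(-2) = 74
C[1][1] = (-7)*(9) + (-9)*(5) = -108
C[2][0] = (-1)*(-8) + (-3)*(-2) = 14
C[2][1] = (-1)*(9) + (-3)*(5) = -24
= [[74, -75], [74, -108], [14, -24]]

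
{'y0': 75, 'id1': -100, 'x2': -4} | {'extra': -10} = {'y0': 75, 'id1': -100, 'x2': -4, 'extra': -10}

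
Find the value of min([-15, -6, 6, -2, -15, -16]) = -16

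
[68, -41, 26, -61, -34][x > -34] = [68, 26]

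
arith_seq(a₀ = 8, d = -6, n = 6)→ a_0 = 8 + 0*-6 = 8
a_1 = 8 + 1*-6 = 2
a_2 = 8 + 2*-6 = -4
...
= [8, 2, -4, -10, -16, -22]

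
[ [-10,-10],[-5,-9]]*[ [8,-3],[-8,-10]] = C[0][0] = (-10)*(8) + (-10)*(-8) = 0
C[0][1] = (-10)*(-3) + (-10)*(-10) = 130
C[1][0] = (-5)*(8) + (-9)*(-8) = 32
C[1][1] = (-5)*(-3) + (-9)*(-10) = 105
= [[0, 130], [32, 105]]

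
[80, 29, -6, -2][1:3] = [29, -6]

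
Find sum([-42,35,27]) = (-42) + 35 + 27
= 20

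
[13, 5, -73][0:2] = [13, 5]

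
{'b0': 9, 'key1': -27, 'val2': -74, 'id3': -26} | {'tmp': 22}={'b0': 9, 'key1': -27, 'val2': -74, 'id3': -26, 'tmp': 22}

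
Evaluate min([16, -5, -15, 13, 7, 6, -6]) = -15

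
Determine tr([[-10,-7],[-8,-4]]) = -14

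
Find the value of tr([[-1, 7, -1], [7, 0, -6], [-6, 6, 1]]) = diagonal: (-1) + 0 + 1
= 0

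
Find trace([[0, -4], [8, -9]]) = -9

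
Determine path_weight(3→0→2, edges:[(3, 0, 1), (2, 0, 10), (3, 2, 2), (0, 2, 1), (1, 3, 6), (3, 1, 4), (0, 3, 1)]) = w(3→0)=1 + w(0→2)=1
= 2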